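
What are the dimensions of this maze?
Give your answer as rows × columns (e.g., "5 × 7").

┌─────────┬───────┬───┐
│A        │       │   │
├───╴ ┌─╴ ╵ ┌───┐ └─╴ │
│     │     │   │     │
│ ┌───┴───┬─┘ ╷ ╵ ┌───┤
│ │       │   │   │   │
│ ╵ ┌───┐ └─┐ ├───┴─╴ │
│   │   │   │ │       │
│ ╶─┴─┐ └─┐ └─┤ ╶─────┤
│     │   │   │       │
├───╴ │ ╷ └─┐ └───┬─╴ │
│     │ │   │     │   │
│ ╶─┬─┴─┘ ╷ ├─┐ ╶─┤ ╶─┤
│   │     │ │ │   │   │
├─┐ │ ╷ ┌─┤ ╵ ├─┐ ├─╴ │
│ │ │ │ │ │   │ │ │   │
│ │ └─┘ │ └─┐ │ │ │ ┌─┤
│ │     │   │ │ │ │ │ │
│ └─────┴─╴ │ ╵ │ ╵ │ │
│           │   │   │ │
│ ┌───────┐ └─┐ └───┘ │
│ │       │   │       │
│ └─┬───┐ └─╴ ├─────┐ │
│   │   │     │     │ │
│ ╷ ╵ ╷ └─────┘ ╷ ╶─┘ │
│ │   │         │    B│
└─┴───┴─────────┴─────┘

Counting the maze dimensions:
Rows (vertical): 13
Columns (horizontal): 11
Dimensions: 13 × 11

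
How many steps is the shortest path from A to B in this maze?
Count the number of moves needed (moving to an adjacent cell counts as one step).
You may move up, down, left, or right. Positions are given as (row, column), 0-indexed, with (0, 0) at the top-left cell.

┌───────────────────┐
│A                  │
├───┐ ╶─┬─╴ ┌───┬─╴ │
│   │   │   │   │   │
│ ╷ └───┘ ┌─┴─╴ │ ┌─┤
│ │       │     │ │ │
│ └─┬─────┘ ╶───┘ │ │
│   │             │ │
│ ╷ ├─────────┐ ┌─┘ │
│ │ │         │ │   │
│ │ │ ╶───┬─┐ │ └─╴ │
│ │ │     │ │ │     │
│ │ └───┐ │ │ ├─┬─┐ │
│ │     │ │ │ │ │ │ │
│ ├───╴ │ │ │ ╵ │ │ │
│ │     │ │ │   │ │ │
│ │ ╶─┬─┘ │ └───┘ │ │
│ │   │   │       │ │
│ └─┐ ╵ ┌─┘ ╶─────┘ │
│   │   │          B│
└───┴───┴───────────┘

Using BFS to find shortest path:
Start: (0, 0), End: (9, 9)
Path found:
(0,0) → (0,1) → (0,2) → (0,3) → (0,4) → (0,5) → (0,6) → (0,7) → (0,8) → (0,9) → (1,9) → (1,8) → (2,8) → (3,8) → (3,7) → (4,7) → (5,7) → (5,8) → (5,9) → (6,9) → (7,9) → (8,9) → (9,9)
Number of steps: 22

Solution:

┌───────────────────┐
│A → → → → → → → → ↓│
├───┐ ╶─┬─╴ ┌───┬─╴ │
│   │   │   │   │↓ ↲│
│ ╷ └───┘ ┌─┴─╴ │ ┌─┤
│ │       │     │↓│ │
│ └─┬─────┘ ╶───┘ │ │
│   │          ↓ ↲│ │
│ ╷ ├─────────┐ ┌─┘ │
│ │ │         │↓│   │
│ │ │ ╶───┬─┐ │ └─╴ │
│ │ │     │ │ │↳ → ↓│
│ │ └───┐ │ │ ├─┬─┐ │
│ │     │ │ │ │ │ │↓│
│ ├───╴ │ │ │ ╵ │ │ │
│ │     │ │ │   │ │↓│
│ │ ╶─┬─┘ │ └───┘ │ │
│ │   │   │       │↓│
│ └─┐ ╵ ┌─┘ ╶─────┘ │
│   │   │          B│
└───┴───┴───────────┘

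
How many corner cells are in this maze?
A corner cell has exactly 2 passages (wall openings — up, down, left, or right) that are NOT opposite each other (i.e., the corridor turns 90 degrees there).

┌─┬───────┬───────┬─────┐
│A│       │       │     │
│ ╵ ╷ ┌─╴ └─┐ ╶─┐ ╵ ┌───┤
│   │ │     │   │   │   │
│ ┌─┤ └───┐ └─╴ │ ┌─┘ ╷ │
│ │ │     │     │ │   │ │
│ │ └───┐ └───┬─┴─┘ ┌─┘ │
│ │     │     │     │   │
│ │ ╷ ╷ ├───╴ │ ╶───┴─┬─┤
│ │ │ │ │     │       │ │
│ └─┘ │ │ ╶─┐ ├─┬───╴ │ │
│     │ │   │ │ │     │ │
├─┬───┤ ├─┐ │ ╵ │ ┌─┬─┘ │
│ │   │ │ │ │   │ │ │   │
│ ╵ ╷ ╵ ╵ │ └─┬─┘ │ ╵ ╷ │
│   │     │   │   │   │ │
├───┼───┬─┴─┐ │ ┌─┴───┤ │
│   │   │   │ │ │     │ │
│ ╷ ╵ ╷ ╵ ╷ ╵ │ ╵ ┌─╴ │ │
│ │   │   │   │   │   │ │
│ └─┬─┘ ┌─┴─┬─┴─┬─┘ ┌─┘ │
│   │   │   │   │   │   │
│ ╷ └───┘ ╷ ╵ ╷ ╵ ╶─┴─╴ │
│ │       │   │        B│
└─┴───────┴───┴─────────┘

Counting corner cells (2 non-opposite passages):
Total corners: 78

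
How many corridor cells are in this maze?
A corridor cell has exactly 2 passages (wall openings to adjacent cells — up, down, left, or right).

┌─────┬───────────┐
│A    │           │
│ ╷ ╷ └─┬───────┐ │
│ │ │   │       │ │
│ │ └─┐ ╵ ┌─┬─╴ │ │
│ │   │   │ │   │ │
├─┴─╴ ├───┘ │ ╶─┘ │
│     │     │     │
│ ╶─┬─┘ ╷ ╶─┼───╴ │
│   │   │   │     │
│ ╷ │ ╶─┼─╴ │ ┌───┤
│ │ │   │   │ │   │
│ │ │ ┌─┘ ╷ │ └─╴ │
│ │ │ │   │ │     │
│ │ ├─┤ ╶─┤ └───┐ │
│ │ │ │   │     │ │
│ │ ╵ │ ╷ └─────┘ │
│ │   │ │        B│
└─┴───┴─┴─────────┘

Counting cells with exactly 2 passages:
Total corridor cells: 63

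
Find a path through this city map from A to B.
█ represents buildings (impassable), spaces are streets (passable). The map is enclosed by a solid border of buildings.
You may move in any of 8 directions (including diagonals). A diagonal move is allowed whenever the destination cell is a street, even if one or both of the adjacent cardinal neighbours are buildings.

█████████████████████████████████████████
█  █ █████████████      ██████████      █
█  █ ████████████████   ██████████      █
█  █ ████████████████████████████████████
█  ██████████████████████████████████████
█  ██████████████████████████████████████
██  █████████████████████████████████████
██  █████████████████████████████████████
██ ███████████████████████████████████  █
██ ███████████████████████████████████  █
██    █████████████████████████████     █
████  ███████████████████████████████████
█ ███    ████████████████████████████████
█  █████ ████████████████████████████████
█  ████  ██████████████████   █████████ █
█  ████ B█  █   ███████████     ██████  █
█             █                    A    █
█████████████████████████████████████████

Finding the shortest path from A to B:
Movement: 8-directional
Path length: 27 steps
Directions: left → left → left → left → left → left → left → left → left → left → left → left → left → left → left → left → left → left → left → left → up-left → left → down-left → left → left → left → up-left

Solution:

█████████████████████████████████████████
█  █ █████████████      ██████████      █
█  █ ████████████████   ██████████      █
█  █ ████████████████████████████████████
█  ██████████████████████████████████████
█  ██████████████████████████████████████
██  █████████████████████████████████████
██  █████████████████████████████████████
██ ███████████████████████████████████  █
██ ███████████████████████████████████  █
██    █████████████████████████████     █
████  ███████████████████████████████████
█ ███    ████████████████████████████████
█  █████ ████████████████████████████████
█  ████  ██████████████████   █████████ █
█  ████ B█  █↙← ███████████     ██████  █
█        ↖←←← █↖←←←←←←←←←←←←←←←←←←←A    █
█████████████████████████████████████████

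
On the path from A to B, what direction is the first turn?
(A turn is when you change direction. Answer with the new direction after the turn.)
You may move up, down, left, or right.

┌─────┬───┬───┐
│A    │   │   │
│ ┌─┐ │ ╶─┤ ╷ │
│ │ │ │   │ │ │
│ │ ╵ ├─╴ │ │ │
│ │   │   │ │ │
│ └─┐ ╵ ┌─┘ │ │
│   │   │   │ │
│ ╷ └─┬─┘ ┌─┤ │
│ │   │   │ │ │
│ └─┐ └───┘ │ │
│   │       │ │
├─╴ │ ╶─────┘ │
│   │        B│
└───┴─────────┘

Directions: down, down, down, right, down, right, down, down, right, right, right, right
First turn direction: right

Solution:

┌─────┬───┬───┐
│A    │   │   │
│ ┌─┐ │ ╶─┤ ╷ │
│↓│ │ │   │ │ │
│ │ ╵ ├─╴ │ │ │
│↓│   │   │ │ │
│ └─┐ ╵ ┌─┘ │ │
│↳ ↓│   │   │ │
│ ╷ └─┬─┘ ┌─┤ │
│ │↳ ↓│   │ │ │
│ └─┐ └───┘ │ │
│   │↓      │ │
├─╴ │ ╶─────┘ │
│   │↳ → → → B│
└───┴─────────┘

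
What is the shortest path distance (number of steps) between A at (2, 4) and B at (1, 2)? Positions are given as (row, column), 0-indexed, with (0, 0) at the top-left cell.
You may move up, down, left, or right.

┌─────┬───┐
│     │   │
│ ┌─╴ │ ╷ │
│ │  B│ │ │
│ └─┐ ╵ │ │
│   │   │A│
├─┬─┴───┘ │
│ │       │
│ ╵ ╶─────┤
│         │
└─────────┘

Finding path from (2, 4) to (1, 2):
Path: (2,4) → (1,4) → (0,4) → (0,3) → (1,3) → (2,3) → (2,2) → (1,2)
Distance: 7 steps

Solution:

┌─────┬───┐
│     │↓ ↰│
│ ┌─╴ │ ╷ │
│ │  B│↓│↑│
│ └─┐ ╵ │ │
│   │↑ ↲│A│
├─┬─┴───┘ │
│ │       │
│ ╵ ╶─────┤
│         │
└─────────┘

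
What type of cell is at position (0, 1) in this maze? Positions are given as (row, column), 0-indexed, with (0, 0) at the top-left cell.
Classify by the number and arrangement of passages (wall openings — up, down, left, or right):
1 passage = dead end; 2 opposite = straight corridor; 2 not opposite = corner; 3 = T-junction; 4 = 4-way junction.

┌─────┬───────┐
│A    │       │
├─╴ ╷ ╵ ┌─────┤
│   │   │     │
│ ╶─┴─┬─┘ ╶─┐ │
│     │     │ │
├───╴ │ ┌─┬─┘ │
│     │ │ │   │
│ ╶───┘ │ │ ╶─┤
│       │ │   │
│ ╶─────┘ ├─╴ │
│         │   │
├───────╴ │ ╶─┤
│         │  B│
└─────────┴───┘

Checking cell at (0, 1):
Number of passages: 3
Cell type: T-junction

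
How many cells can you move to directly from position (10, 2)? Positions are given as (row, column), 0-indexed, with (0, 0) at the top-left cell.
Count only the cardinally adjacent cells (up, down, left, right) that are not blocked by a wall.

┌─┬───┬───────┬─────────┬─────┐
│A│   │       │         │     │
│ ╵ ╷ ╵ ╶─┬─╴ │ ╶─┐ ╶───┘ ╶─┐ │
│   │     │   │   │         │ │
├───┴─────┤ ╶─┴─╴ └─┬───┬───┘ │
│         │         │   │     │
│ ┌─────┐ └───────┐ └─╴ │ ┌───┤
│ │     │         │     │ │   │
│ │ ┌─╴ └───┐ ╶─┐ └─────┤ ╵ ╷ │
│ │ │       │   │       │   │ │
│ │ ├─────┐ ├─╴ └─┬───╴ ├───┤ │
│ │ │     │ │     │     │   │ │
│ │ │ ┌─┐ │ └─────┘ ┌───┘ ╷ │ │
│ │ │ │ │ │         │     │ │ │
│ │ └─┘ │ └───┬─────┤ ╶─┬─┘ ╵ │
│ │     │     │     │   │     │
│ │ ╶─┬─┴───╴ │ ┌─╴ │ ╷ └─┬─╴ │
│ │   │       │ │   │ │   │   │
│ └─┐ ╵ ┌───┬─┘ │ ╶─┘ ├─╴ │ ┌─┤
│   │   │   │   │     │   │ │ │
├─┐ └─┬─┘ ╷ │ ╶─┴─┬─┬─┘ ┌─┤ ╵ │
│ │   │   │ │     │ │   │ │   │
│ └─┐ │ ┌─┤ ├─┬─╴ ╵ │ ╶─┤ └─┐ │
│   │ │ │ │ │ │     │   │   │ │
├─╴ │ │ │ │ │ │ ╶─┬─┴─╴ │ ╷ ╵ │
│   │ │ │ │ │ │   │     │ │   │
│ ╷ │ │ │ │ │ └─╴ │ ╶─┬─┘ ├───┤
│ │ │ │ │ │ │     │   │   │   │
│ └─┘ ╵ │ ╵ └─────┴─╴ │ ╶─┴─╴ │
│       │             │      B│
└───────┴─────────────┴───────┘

Checking passable neighbors of (10, 2):
Neighbors: (11, 2), (10, 1)
Count: 2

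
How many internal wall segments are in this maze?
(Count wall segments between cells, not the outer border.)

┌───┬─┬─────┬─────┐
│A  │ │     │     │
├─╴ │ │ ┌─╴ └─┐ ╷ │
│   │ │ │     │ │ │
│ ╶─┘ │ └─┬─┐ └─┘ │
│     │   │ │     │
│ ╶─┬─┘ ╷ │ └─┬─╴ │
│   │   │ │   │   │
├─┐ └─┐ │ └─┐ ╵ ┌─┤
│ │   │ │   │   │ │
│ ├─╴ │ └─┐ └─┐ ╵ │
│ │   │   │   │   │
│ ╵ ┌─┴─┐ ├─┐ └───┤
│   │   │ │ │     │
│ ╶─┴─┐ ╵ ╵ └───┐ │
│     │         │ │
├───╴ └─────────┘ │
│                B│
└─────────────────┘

Counting internal wall segments:
Total internal walls: 64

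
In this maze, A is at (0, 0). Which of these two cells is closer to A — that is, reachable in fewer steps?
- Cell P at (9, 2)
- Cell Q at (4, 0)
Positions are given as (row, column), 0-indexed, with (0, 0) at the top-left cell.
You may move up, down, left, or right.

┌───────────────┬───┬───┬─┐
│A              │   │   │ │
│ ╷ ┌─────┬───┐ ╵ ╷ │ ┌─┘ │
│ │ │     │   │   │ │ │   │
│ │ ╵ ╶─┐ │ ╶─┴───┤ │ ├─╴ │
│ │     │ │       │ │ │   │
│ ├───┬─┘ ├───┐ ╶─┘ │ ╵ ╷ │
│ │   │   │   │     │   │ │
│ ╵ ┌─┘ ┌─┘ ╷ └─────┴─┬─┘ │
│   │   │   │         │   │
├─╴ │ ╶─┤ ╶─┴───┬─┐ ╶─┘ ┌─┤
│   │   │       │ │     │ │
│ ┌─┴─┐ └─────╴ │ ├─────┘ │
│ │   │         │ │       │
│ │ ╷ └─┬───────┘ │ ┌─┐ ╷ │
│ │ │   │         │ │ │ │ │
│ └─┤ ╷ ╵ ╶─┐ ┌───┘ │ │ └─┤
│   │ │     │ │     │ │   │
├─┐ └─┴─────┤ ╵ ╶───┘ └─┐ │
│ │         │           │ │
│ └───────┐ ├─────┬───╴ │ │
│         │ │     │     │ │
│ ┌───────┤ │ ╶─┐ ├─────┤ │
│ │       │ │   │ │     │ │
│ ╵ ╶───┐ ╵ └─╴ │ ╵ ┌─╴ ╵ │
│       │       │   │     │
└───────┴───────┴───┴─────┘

Shortest path A → P at (9, 2): 13 steps
Shortest path A → Q at (4, 0): 4 steps

Q is closer (4 steps vs 13 steps).

Path to P:

┌───────────────┬───┬───┬─┐
│A              │   │   │ │
│ ╷ ┌─────┬───┐ ╵ ╷ │ ┌─┘ │
│↓│ │     │   │   │ │ │   │
│ │ ╵ ╶─┐ │ ╶─┴───┤ │ ├─╴ │
│↓│     │ │       │ │ │   │
│ ├───┬─┘ ├───┐ ╶─┘ │ ╵ ╷ │
│↓│   │   │   │     │   │ │
│ ╵ ┌─┘ ┌─┘ ╷ └─────┴─┬─┘ │
│↳ ↓│   │   │         │   │
├─╴ │ ╶─┤ ╶─┴───┬─┐ ╶─┘ ┌─┤
│↓ ↲│   │       │ │     │ │
│ ┌─┴─┐ └─────╴ │ ├─────┘ │
│↓│   │         │ │       │
│ │ ╷ └─┬───────┘ │ ┌─┐ ╷ │
│↓│ │   │         │ │ │ │ │
│ └─┤ ╷ ╵ ╶─┐ ┌───┘ │ │ └─┤
│↳ ↓│ │     │ │     │ │   │
├─┐ └─┴─────┤ ╵ ╶───┘ └─┐ │
│ │↳ P      │           │ │
│ └───────┐ ├─────┬───╴ │ │
│         │ │     │     │ │
│ ┌───────┤ │ ╶─┐ ├─────┤ │
│ │       │ │   │ │     │ │
│ ╵ ╶───┐ ╵ └─╴ │ ╵ ┌─╴ ╵ │
│       │       │   │     │
└───────┴───────┴───┴─────┘

Path to Q:

┌───────────────┬───┬───┬─┐
│A              │   │   │ │
│ ╷ ┌─────┬───┐ ╵ ╷ │ ┌─┘ │
│↓│ │     │   │   │ │ │   │
│ │ ╵ ╶─┐ │ ╶─┴───┤ │ ├─╴ │
│↓│     │ │       │ │ │   │
│ ├───┬─┘ ├───┐ ╶─┘ │ ╵ ╷ │
│↓│   │   │   │     │   │ │
│ ╵ ┌─┘ ┌─┘ ╷ └─────┴─┬─┘ │
│Q  │   │   │         │   │
├─╴ │ ╶─┤ ╶─┴───┬─┐ ╶─┘ ┌─┤
│   │   │       │ │     │ │
│ ┌─┴─┐ └─────╴ │ ├─────┘ │
│ │   │         │ │       │
│ │ ╷ └─┬───────┘ │ ┌─┐ ╷ │
│ │ │   │         │ │ │ │ │
│ └─┤ ╷ ╵ ╶─┐ ┌───┘ │ │ └─┤
│   │ │     │ │     │ │   │
├─┐ └─┴─────┤ ╵ ╶───┘ └─┐ │
│ │         │           │ │
│ └───────┐ ├─────┬───╴ │ │
│         │ │     │     │ │
│ ┌───────┤ │ ╶─┐ ├─────┤ │
│ │       │ │   │ │     │ │
│ ╵ ╶───┐ ╵ └─╴ │ ╵ ┌─╴ ╵ │
│       │       │   │     │
└───────┴───────┴───┴─────┘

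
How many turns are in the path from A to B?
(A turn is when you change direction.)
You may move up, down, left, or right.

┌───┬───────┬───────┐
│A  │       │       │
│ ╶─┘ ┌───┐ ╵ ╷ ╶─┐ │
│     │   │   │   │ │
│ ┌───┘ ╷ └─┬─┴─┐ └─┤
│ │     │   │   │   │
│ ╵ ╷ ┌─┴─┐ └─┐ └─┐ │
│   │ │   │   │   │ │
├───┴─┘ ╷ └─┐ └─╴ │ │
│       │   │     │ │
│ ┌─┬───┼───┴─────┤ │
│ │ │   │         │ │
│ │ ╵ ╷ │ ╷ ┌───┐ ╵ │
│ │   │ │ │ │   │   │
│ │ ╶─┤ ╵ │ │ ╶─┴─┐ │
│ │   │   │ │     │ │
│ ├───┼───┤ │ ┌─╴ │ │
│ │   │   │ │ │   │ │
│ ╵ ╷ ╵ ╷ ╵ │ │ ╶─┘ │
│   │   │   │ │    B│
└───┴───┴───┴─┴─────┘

Directions: down, right, right, up, right, right, right, down, right, up, right, down, right, down, right, down, down, down, down, down, down, down
Number of turns: 12

Solution:

┌───┬───────┬───────┐
│A  │↱ → → ↓│↱ ↓    │
│ ╶─┘ ┌───┐ ╵ ╷ ╶─┐ │
│↳ → ↑│   │↳ ↑│↳ ↓│ │
│ ┌───┘ ╷ └─┬─┴─┐ └─┤
│ │     │   │   │↳ ↓│
│ ╵ ╷ ┌─┴─┐ └─┐ └─┐ │
│   │ │   │   │   │↓│
├───┴─┘ ╷ └─┐ └─╴ │ │
│       │   │     │↓│
│ ┌─┬───┼───┴─────┤ │
│ │ │   │         │↓│
│ │ ╵ ╷ │ ╷ ┌───┐ ╵ │
│ │   │ │ │ │   │  ↓│
│ │ ╶─┤ ╵ │ │ ╶─┴─┐ │
│ │   │   │ │     │↓│
│ ├───┼───┤ │ ┌─╴ │ │
│ │   │   │ │ │   │↓│
│ ╵ ╷ ╵ ╷ ╵ │ │ ╶─┘ │
│   │   │   │ │    B│
└───┴───┴───┴─┴─────┘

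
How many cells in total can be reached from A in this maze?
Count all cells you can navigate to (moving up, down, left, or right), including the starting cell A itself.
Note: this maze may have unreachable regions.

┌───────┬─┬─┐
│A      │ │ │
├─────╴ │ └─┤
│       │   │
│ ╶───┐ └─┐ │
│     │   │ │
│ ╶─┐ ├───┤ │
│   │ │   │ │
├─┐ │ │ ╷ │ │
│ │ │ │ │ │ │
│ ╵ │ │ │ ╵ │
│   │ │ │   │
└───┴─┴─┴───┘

Using BFS/flood-fill to find all reachable cells from A:
Maze size: 6 × 6 = 36 total cells
14 cell(s) are walled off and cannot be reached from A.
Reachable cells: 22

Reachable region (· marks reachable cells):

┌───────┬─┬─┐
│A · · ·│ │ │
├─────╴ │ └─┤
│· · · ·│   │
│ ╶───┐ └─┐ │
│· · ·│· ·│ │
│ ╶─┐ ├───┤ │
│· ·│·│   │ │
├─┐ │ │ ╷ │ │
│·│·│·│ │ │ │
│ ╵ │ │ │ ╵ │
│· ·│·│ │   │
└───┴─┴─┴───┘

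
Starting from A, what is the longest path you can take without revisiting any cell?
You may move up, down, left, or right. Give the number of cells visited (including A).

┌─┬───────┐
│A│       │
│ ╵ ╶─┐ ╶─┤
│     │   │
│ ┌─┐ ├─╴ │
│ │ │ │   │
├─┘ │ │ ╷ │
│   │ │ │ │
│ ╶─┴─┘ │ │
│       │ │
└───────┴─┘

Finding longest simple path using DFS:
Start: (0, 0)
Longest path visits 18 cells
Path: A → down → right → up → right → right → down → right → down → left → down → down → left → left → left → up → right → up

Solution:

┌─┬───────┐
│A│↱ → ↓  │
│ ╵ ╶─┐ ╶─┤
│↳ ↑  │↳ ↓│
│ ┌─┐ ├─╴ │
│ │B│ │↓ ↲│
├─┘ │ │ ╷ │
│↱ ↑│ │↓│ │
│ ╶─┴─┘ │ │
│↑ ← ← ↲│ │
└───────┴─┘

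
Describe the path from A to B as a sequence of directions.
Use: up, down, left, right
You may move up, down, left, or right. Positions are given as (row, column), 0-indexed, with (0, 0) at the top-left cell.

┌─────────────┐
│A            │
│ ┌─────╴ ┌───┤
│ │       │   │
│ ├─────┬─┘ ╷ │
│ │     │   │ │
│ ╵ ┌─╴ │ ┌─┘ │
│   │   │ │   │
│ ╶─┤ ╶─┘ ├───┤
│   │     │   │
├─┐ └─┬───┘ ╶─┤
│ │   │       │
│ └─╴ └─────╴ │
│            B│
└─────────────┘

Finding the path and converting it to directions:
Path through cells: (0,0) → (1,0) → (2,0) → (3,0) → (4,0) → (4,1) → (5,1) → (5,2) → (6,2) → (6,3) → (6,4) → (6,5) → (6,6)
Directions: down, down, down, down, right, down, right, down, right, right, right, right

Solution:

┌─────────────┐
│A            │
│ ┌─────╴ ┌───┤
│↓│       │   │
│ ├─────┬─┘ ╷ │
│↓│     │   │ │
│ ╵ ┌─╴ │ ┌─┘ │
│↓  │   │ │   │
│ ╶─┤ ╶─┘ ├───┤
│↳ ↓│     │   │
├─┐ └─┬───┘ ╶─┤
│ │↳ ↓│       │
│ └─╴ └─────╴ │
│    ↳ → → → B│
└─────────────┘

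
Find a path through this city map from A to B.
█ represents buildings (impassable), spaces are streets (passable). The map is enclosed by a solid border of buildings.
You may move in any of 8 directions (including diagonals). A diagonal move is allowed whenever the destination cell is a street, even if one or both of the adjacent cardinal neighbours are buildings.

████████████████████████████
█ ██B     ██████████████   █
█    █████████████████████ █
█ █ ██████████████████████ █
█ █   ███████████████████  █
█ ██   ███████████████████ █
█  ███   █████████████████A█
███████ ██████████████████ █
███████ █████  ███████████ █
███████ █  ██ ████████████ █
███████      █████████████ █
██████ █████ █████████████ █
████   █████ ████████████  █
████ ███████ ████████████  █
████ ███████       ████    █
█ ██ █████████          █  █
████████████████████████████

Finding the shortest path from A to B:
Movement: 8-directional
Path length: 35 steps
Directions: down → down → down → down → down → down → down-left → down-left → left → down-left → left → left → left → left → left → left → left → left → up-left → up-left → up → up → up-left → left → left → left → up-left → up → up → up-left → up-left → up-left → up-left → up → up-right

Solution:

████████████████████████████
█ ██B     ██████████████   █
█  ↗ █████████████████████ █
█ █↑██████████████████████ █
█ █ ↖ ███████████████████  █
█ ██ ↖ ███████████████████ █
█  ███↖  █████████████████A█
███████↖██████████████████↓█
███████↑█████  ███████████↓█
███████↑█  ██ ████████████↓█
███████ ↖←←← █████████████↓█
██████ █████↖█████████████↓█
████   █████↑████████████ ↙█
████ ███████↑████████████↙ █
████ ███████ ↖     ████↙←  █
█ ██ █████████↖←←←←←←←← █  █
████████████████████████████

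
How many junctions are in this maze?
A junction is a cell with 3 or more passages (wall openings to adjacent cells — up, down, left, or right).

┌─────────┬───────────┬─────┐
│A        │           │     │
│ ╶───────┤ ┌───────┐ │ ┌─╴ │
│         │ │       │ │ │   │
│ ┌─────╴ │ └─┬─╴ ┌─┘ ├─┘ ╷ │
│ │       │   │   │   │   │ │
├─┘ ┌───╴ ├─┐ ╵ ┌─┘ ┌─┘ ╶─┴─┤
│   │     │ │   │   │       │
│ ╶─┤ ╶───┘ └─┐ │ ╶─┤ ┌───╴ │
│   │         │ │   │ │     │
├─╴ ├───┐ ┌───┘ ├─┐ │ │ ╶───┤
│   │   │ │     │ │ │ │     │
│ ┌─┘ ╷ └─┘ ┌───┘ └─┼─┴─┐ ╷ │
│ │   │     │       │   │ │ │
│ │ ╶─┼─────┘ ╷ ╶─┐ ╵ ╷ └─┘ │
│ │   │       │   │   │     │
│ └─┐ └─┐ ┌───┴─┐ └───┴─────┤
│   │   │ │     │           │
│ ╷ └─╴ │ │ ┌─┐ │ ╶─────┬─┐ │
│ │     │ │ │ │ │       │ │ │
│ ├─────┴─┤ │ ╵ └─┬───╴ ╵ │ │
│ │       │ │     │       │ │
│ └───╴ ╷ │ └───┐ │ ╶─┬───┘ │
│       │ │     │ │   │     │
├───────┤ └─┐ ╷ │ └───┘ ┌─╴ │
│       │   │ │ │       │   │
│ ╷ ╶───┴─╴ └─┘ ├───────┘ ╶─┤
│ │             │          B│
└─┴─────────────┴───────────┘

Checking each cell for number of passages:

Junctions found (3+ passages):
  (1, 0): 3 passages
  (1, 8): 3 passages
  (1, 13): 3 passages
  (2, 4): 3 passages
  (3, 7): 3 passages
  (3, 11): 3 passages
  (4, 4): 3 passages
  (4, 5): 3 passages
  (5, 12): 3 passages
  (6, 7): 3 passages
  (6, 8): 3 passages
  (7, 4): 3 passages
  (8, 0): 3 passages
  (8, 8): 3 passages
  (10, 3): 3 passages
  (10, 7): 3 passages
  (10, 11): 3 passages
  (11, 6): 3 passages
  (11, 13): 3 passages
  (12, 1): 3 passages
  (13, 5): 3 passages
  (13, 12): 3 passages
Total junctions: 22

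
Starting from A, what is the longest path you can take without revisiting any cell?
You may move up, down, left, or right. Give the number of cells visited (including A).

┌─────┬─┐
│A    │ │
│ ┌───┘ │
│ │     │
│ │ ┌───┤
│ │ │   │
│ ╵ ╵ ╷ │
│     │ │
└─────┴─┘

Finding longest simple path using DFS:
Start: (0, 0)
Longest path visits 10 cells
Path: A → down → down → down → right → up → up → right → right → up

Solution:

┌─────┬─┐
│A    │B│
│ ┌───┘ │
│↓│↱ → ↑│
│ │ ┌───┤
│↓│↑│   │
│ ╵ ╵ ╷ │
│↳ ↑  │ │
└─────┴─┘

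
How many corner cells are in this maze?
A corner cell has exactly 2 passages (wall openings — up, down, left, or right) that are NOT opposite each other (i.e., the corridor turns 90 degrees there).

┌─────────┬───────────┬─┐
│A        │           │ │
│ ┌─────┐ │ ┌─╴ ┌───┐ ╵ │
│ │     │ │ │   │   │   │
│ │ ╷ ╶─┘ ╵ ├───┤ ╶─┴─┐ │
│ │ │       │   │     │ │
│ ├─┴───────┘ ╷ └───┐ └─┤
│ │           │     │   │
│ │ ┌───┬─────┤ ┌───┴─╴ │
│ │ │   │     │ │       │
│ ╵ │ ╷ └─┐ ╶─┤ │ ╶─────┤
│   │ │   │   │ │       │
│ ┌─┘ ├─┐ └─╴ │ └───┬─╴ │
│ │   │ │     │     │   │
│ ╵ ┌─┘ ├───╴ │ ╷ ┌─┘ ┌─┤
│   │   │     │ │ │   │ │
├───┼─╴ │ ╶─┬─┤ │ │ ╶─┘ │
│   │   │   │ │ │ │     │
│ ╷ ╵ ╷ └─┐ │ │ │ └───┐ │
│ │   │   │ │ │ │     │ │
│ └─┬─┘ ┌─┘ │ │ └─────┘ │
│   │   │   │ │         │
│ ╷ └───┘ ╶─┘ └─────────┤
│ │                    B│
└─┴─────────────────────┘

Counting corner cells (2 non-opposite passages):
Total corners: 56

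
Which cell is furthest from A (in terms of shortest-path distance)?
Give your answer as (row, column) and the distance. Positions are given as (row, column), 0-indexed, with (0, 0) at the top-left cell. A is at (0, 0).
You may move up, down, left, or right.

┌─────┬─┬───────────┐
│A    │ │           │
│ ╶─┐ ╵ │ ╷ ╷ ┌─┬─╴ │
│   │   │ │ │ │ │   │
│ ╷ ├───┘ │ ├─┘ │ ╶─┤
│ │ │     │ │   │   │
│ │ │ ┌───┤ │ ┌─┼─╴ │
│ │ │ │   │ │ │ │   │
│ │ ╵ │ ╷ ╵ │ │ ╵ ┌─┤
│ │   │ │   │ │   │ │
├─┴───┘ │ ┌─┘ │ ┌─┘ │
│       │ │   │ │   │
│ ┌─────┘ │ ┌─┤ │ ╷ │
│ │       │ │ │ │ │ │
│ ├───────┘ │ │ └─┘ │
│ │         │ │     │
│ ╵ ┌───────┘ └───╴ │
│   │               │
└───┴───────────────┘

Computing BFS distances from A to all cells:
Furthest cell: (1, 7)
Distance: 42 steps

Path from A to the furthest cell:

┌─────┬─┬───────────┐
│A    │ │↱ ↓        │
│ ╶─┐ ╵ │ ╷ ╷ ┌─┬─╴ │
│↳ ↓│   │↑│↓│ │B│   │
│ ╷ ├───┘ │ ├─┘ │ ╶─┤
│ │↓│↱ → ↑│↓│↱ ↑│   │
│ │ │ ┌───┤ │ ┌─┼─╴ │
│ │↓│↑│↓ ↰│↓│↑│ │   │
│ │ ╵ │ ╷ ╵ │ │ ╵ ┌─┤
│ │↳ ↑│↓│↑ ↲│↑│   │ │
├─┴───┘ │ ┌─┘ │ ┌─┘ │
│↓ ← ← ↲│ │↱ ↑│ │   │
│ ┌─────┘ │ ┌─┤ │ ╷ │
│↓│       │↑│ │ │ │ │
│ ├───────┘ │ │ └─┘ │
│↓│↱ → → → ↑│ │     │
│ ╵ ┌───────┘ └───╴ │
│↳ ↑│               │
└───┴───────────────┘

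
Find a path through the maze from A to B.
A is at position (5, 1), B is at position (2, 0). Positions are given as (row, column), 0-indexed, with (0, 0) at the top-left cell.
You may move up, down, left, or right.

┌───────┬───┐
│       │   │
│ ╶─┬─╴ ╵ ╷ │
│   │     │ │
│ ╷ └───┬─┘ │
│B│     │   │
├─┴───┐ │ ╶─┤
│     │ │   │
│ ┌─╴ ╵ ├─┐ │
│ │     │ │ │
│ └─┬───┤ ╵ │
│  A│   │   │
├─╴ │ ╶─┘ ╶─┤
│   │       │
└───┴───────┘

Finding the shortest path from (5, 1) to (2, 0):
Path length: 14 steps
Directions: left → up → up → right → right → down → right → up → up → left → left → up → left → down

Solution:

┌───────┬───┐
│       │   │
│ ╶─┬─╴ ╵ ╷ │
│↓ ↰│     │ │
│ ╷ └───┬─┘ │
│B│↑ ← ↰│   │
├─┴───┐ │ ╶─┤
│↱ → ↓│↑│   │
│ ┌─╴ ╵ ├─┐ │
│↑│  ↳ ↑│ │ │
│ └─┬───┤ ╵ │
│↑ A│   │   │
├─╴ │ ╶─┘ ╶─┤
│   │       │
└───┴───────┘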